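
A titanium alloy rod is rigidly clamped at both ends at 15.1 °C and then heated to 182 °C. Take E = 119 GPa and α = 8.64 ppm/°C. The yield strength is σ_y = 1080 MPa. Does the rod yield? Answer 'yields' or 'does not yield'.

ΔT = 166.9 K. Constrained thermal stress σ = E·α·ΔT = 119.0×10³ MPa × 8.64×10⁻⁶ × 166.9 = 172 MPa (compressive).
Compare to σ_y = 1080 MPa: σ < σ_y, so it does not yield.

does not yield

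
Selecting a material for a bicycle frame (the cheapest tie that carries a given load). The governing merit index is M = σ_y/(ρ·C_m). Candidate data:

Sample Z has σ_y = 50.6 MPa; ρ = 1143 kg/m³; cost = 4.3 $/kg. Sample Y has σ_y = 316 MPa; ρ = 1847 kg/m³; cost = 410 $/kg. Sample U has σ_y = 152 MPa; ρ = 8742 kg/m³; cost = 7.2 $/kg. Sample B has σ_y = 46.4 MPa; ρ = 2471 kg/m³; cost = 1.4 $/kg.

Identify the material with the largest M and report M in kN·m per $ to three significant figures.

sample B, M = 13.4 kN·m per $

Computing M directly (units already consistent):
  sample B: M = 13.4 kN·m per $
  sample Z: M = 10.3 kN·m per $
  sample U: M = 2.41 kN·m per $
  sample Y: M = 0.417 kN·m per $
The maximum is for sample B.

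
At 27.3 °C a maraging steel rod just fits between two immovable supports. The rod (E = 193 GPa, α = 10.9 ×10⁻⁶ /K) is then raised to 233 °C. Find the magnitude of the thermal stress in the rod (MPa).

433 MPa

ΔT = 205.7 K. Constrained thermal stress σ = E·α·ΔT = 193.0×10³ MPa × 10.9×10⁻⁶ × 205.7 = 433 MPa (compressive).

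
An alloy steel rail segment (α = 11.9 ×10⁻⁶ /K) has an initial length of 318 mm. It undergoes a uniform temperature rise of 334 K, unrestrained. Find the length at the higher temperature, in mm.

319.26 mm

ΔL = α·L₀·ΔT = 11.9×10⁻⁶ × 318 mm × 334.0 K = 1.26 mm.
L = L₀ + ΔL = 318 + 1.26 = 319.26 mm.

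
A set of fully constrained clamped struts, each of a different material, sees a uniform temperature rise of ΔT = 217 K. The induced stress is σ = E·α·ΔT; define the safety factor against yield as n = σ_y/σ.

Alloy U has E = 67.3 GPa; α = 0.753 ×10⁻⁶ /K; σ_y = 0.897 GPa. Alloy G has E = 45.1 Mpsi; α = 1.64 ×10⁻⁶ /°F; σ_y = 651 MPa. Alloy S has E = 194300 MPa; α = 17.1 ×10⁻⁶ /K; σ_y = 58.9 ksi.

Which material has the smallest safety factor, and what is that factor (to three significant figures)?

alloy S, n = 0.563

Per material, after unit conversion:
  alloy U: E = 67.30, α = 0.753, σ_y = 897.0 → σ = 11.0 MPa, n = 81.6
  alloy G: E = 311.0, α = 2.95, σ_y = 651.0 → σ = 199 MPa, n = 3.27
  alloy S: E = 194.3, α = 17.1, σ_y = 406.1 → σ = 721 MPa, n = 0.563
Smallest n: alloy S with n = 0.563.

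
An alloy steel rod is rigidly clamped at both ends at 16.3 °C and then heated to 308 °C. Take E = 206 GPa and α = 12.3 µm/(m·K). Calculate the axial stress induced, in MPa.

739 MPa

ΔT = 291.7 K. Constrained thermal stress σ = E·α·ΔT = 206.0×10³ MPa × 12.3×10⁻⁶ × 291.7 = 739 MPa (compressive).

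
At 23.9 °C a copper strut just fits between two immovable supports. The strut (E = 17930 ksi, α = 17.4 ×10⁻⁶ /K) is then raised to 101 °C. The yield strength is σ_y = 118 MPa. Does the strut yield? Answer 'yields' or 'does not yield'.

yields

E = 17930 ksi = 123.6 GPa.
ΔT = 77.10 K. Constrained thermal stress σ = E·α·ΔT = 123.6×10³ MPa × 17.4×10⁻⁶ × 77.10 = 166 MPa (compressive).
Compare to σ_y = 118 MPa: σ ≥ σ_y, so it yields.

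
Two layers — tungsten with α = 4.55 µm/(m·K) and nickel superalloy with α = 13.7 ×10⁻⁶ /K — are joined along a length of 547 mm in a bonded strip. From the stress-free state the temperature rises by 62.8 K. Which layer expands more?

α(tungsten) = 4.55×10⁻⁶/K vs α(nickel superalloy) = 13.7×10⁻⁶/K.
Higher α expands more for the same ΔT: nickel superalloy.

nickel superalloy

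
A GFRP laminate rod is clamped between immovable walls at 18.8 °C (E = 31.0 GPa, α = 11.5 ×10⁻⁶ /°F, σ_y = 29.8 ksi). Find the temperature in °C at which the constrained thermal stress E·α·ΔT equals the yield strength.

α = 11.5×10⁻⁶/°F × 9/5 = 20.7×10⁻⁶/K.
σ_y = 29.8 ksi = 205.5 MPa.
E·α·ΔT = 205.5 MPa ⇒ ΔT = 205.5 / (31.00×10³ × 20.7×10⁻⁶) = 320.2 K.
T = 18.8 + 320.2 = 339.0 °C.

339 °C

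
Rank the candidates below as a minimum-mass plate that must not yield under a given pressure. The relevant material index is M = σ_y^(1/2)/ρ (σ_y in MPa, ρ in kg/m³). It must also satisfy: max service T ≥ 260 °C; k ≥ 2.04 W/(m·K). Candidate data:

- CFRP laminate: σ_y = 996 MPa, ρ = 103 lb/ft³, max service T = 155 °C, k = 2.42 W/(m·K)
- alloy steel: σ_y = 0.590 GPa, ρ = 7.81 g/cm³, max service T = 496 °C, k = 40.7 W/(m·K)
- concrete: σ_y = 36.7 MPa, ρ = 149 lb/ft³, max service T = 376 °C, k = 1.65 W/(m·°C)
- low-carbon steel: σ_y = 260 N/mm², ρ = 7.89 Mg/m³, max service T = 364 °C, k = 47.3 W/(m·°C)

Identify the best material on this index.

Screen on constraints: max service T ≥ 260 °C; k ≥ 2.04 W/(m·K). Survivors: alloy steel, low-carbon steel.
In SI units:
  alloy steel: σ_y = 590.0 MPa, ρ = 7810 kg/m³
  low-carbon steel: σ_y = 260.0 MPa, ρ = 7890 kg/m³
  alloy steel: M = 3.11×10⁻³
  low-carbon steel: M = 2.04×10⁻³
Alloy steel ranks first.

alloy steel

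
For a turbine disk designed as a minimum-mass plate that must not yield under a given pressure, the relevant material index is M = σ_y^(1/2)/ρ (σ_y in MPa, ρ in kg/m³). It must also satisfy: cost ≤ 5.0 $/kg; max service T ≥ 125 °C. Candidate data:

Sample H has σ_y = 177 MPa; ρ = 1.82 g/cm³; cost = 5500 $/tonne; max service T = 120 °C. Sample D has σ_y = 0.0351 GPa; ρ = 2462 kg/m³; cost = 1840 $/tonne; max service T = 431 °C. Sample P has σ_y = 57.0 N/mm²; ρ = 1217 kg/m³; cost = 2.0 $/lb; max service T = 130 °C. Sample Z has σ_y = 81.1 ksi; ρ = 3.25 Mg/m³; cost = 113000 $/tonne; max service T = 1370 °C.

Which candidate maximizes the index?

Screen on constraints: cost ≤ 5.0 $/kg; max service T ≥ 125 °C. Survivors: sample D, sample P.
Putting every candidate on a common basis:
  sample D: σ_y = 35.10 MPa, ρ = 2462 kg/m³
  sample P: σ_y = 57.00 MPa, ρ = 1217 kg/m³
  sample P: M = 6.20×10⁻³
  sample D: M = 2.41×10⁻³
Highest index: sample P.

sample P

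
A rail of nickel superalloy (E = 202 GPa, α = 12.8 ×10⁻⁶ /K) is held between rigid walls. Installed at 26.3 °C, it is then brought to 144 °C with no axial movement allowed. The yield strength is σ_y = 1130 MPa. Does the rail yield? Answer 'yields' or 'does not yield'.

ΔT = 117.7 K. Constrained thermal stress σ = E·α·ΔT = 202.0×10³ MPa × 12.8×10⁻⁶ × 117.7 = 304 MPa (compressive).
Compare to σ_y = 1130 MPa: σ < σ_y, so it does not yield.

does not yield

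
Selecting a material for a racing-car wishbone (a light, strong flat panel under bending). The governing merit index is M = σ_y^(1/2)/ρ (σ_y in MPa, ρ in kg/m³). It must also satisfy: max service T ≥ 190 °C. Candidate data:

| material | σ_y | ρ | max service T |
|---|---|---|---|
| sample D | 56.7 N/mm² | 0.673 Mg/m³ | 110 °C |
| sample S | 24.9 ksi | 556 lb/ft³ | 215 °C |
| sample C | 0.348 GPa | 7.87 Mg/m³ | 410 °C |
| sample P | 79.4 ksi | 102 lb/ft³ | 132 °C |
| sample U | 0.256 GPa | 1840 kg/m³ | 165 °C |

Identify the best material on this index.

sample C

Screen on constraints: max service T ≥ 190 °C. Survivors: sample S, sample C.
Putting every candidate on a common basis:
  sample S: σ_y = 171.7 MPa, ρ = 8906 kg/m³
  sample C: σ_y = 348.0 MPa, ρ = 7870 kg/m³
  sample C: M = 2.37×10⁻³
  sample S: M = 1.47×10⁻³
Highest index: sample C.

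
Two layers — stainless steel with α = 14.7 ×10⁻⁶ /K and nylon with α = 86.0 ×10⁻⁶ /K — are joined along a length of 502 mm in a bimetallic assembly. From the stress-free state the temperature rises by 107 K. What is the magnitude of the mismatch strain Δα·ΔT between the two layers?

Δα = |14.7 − 86.0|×10⁻⁶/K = 71.3×10⁻⁶/K.
Mismatch strain = Δα·ΔT = 71.3×10⁻⁶ × 107.0 = 7.63×10⁻³.

7.63×10⁻³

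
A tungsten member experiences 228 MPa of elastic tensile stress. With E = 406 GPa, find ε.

5.62×10⁻⁴

ε = σ/E = 228 / 406000 = 5.62×10⁻⁴.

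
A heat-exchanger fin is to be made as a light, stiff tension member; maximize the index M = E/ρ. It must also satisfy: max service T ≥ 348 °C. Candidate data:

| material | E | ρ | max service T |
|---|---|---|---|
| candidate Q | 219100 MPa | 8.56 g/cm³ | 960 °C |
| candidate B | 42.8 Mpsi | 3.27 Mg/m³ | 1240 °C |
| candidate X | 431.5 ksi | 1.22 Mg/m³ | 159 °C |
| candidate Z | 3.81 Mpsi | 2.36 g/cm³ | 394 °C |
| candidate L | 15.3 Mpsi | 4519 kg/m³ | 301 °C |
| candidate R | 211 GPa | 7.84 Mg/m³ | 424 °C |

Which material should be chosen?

candidate B

Screen on constraints: max service T ≥ 348 °C. Survivors: candidate Q, candidate B, candidate Z, candidate R.
Putting every candidate on a common basis:
  candidate Q: E = 219.1 GPa, ρ = 8560 kg/m³
  candidate B: E = 295.1 GPa, ρ = 3270 kg/m³
  candidate Z: E = 26.27 GPa, ρ = 2360 kg/m³
  candidate R: E = 211.0 GPa, ρ = 7840 kg/m³
  candidate B: M = 90.2 MN·m/kg
  candidate R: M = 26.9 MN·m/kg
  candidate Q: M = 25.6 MN·m/kg
  candidate Z: M = 11.1 MN·m/kg
Highest index: candidate B.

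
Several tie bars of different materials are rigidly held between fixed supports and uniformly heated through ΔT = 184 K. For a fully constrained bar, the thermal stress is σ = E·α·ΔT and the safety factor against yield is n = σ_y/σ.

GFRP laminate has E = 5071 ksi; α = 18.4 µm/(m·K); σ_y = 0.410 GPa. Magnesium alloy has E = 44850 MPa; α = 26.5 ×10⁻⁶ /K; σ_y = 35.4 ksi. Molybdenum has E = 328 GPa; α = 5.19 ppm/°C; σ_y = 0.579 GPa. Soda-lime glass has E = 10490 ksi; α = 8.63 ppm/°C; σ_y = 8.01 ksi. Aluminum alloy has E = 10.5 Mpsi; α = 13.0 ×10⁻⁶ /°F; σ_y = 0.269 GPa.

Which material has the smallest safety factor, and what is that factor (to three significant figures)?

Converting E to GPa, α to ×10⁻⁶/K, σ_y to MPa, then σ and n for each:
  GFRP laminate: E = 34.96, α = 18.4, σ_y = 410.0 → σ = 118 MPa, n = 3.46
  magnesium alloy: E = 44.85, α = 26.5, σ_y = 244.1 → σ = 219 MPa, n = 1.12
  molybdenum: E = 328.0, α = 5.19, σ_y = 579.0 → σ = 313 MPa, n = 1.85
  soda-lime glass: E = 72.33, α = 8.63, σ_y = 55.23 → σ = 115 MPa, n = 0.481
  aluminum alloy: E = 72.39, α = 23.4, σ_y = 269.0 → σ = 312 MPa, n = 0.863
The minimum is soda-lime glass at n = 0.481.

soda-lime glass, n = 0.481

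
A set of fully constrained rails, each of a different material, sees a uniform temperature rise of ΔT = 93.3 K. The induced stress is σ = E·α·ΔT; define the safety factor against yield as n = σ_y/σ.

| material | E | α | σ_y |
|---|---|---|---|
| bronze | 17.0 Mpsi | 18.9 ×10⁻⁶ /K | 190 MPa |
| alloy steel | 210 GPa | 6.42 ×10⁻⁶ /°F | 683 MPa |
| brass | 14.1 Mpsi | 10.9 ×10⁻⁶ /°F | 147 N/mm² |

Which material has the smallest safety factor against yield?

brass

In consistent units (E in GPa, α in ×10⁻⁶/K, σ_y in MPa):
  bronze: E = 117.2, α = 18.9, σ_y = 190.0 → σ = 207 MPa, n = 0.919
  alloy steel: E = 210.0, α = 11.6, σ_y = 683.0 → σ = 226 MPa, n = 3.02
  brass: E = 97.22, α = 19.6, σ_y = 147.0 → σ = 178 MPa, n = 0.826
The minimum is brass at n = 0.826.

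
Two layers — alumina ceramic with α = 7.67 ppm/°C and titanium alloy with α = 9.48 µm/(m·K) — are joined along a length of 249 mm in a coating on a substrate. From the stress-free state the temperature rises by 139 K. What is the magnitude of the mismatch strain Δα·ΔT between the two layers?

2.52×10⁻⁴

Δα = |7.67 − 9.48|×10⁻⁶/K = 1.81×10⁻⁶/K.
Mismatch strain = Δα·ΔT = 1.81×10⁻⁶ × 139.0 = 2.52×10⁻⁴.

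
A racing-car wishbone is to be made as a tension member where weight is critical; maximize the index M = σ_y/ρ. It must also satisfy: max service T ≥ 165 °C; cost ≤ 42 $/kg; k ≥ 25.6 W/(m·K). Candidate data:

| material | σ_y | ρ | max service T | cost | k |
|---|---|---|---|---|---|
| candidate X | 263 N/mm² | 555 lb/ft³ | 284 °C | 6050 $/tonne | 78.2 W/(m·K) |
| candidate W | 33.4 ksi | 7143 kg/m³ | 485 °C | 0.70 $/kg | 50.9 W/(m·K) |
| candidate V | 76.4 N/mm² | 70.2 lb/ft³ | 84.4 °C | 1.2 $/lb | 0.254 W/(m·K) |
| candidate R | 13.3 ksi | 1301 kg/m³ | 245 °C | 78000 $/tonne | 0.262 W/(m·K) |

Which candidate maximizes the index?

Screen on constraints: max service T ≥ 165 °C; cost ≤ 42 $/kg; k ≥ 25.6 W/(m·K). Survivors: candidate X, candidate W.
Normalizing units and computing the index:
  candidate X: σ_y = 263.0 MPa, ρ = 8890 kg/m³
  candidate W: σ_y = 230.3 MPa, ρ = 7143 kg/m³
  candidate W: M = 32.2 kN·m/kg
  candidate X: M = 29.6 kN·m/kg
Candidate W ranks first.

candidate W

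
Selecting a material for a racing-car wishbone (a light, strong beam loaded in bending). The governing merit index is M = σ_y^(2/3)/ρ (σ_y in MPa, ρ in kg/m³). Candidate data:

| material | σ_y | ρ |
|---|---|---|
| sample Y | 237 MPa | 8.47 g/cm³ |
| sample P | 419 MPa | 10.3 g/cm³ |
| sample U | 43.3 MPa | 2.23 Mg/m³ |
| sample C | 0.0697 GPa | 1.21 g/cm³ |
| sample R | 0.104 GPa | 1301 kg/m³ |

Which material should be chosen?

sample R

Normalizing units and computing the index:
  sample Y: σ_y = 237.0 MPa, ρ = 8470 kg/m³
  sample P: σ_y = 419.0 MPa, ρ = 10300 kg/m³
  sample U: σ_y = 43.30 MPa, ρ = 2230 kg/m³
  sample C: σ_y = 69.70 MPa, ρ = 1210 kg/m³
  sample R: σ_y = 104.0 MPa, ρ = 1301 kg/m³
  sample R: M = 17.0×10⁻³
  sample C: M = 14.0×10⁻³
  sample U: M = 5.53×10⁻³
  sample P: M = 5.44×10⁻³
  sample Y: M = 4.52×10⁻³
Sample R ranks first.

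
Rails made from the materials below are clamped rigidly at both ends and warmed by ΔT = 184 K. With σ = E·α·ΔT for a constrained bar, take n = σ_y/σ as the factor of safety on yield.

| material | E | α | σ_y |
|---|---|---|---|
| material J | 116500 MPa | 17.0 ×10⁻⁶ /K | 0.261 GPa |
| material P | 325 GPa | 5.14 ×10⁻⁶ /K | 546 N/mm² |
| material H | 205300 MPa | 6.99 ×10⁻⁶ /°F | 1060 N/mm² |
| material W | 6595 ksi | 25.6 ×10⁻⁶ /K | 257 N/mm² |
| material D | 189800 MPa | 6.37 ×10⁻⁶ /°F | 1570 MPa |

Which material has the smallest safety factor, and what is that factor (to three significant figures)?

material J, n = 0.716

Per material, after unit conversion:
  material J: E = 116.5, α = 17.0, σ_y = 261.0 → σ = 364 MPa, n = 0.716
  material P: E = 325.0, α = 5.14, σ_y = 546.0 → σ = 307 MPa, n = 1.78
  material H: E = 205.3, α = 12.6, σ_y = 1060 → σ = 475 MPa, n = 2.23
  material W: E = 45.47, α = 25.6, σ_y = 257.0 → σ = 214 MPa, n = 1.20
  material D: E = 189.8, α = 11.5, σ_y = 1570 → σ = 400 MPa, n = 3.92
The minimum is material J at n = 0.716.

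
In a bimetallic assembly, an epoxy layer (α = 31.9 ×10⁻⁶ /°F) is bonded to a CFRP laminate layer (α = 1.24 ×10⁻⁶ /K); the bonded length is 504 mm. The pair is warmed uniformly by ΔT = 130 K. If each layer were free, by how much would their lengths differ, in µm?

epoxy: α = 31.9×10⁻⁶/°F × 9/5 = 57.4×10⁻⁶/K.
Δα = |57.4 − 1.24|×10⁻⁶/K = 56.2×10⁻⁶/K.
ΔL_mismatch = Δα·L·ΔT = 56.2×10⁻⁶ × 504.0 mm × 130.0 K = 3680 µm.

3680 µm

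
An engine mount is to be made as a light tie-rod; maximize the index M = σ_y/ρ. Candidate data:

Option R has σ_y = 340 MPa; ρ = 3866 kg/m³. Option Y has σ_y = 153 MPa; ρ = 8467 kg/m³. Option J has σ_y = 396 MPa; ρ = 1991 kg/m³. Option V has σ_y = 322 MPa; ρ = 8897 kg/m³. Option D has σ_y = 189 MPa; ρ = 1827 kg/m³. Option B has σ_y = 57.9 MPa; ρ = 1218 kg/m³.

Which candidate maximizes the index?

option J

Per-candidate index values:
  option J: M = 199 kN·m/kg
  option D: M = 103 kN·m/kg
  option R: M = 87.9 kN·m/kg
  option B: M = 47.5 kN·m/kg
  option V: M = 36.2 kN·m/kg
  option Y: M = 18.1 kN·m/kg
The maximum is for option J.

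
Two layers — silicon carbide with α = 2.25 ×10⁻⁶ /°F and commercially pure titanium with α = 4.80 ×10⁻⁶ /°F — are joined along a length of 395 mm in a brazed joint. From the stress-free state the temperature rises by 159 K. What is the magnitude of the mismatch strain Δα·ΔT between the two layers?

silicon carbide: α = 2.25×10⁻⁶/°F × 9/5 = 4.05×10⁻⁶/K.
commercially pure titanium: α = 4.80×10⁻⁶/°F × 9/5 = 8.64×10⁻⁶/K.
Δα = |4.05 − 8.64|×10⁻⁶/K = 4.59×10⁻⁶/K.
Mismatch strain = Δα·ΔT = 4.59×10⁻⁶ × 159.0 = 7.30×10⁻⁴.

7.30×10⁻⁴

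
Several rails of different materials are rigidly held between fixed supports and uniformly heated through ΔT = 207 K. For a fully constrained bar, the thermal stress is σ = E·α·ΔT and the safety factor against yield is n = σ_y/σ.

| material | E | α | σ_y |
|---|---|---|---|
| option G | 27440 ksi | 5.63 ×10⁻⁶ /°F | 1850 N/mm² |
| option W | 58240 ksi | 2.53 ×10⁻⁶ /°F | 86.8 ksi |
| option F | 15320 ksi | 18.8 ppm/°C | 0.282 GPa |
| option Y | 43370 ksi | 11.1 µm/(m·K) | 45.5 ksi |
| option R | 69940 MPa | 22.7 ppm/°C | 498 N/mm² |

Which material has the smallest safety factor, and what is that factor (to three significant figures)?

With everything in SI (GPa, ×10⁻⁶/K, MPa):
  option G: E = 189.2, α = 10.1, σ_y = 1850 → σ = 397 MPa, n = 4.66
  option W: E = 401.6, α = 4.55, σ_y = 598.5 → σ = 379 MPa, n = 1.58
  option F: E = 105.6, α = 18.8, σ_y = 282.0 → σ = 411 MPa, n = 0.686
  option Y: E = 299.0, α = 11.1, σ_y = 313.7 → σ = 687 MPa, n = 0.457
  option R: E = 69.94, α = 22.7, σ_y = 498.0 → σ = 329 MPa, n = 1.52
Option Y has the lowest safety factor, n = 0.457.

option Y, n = 0.457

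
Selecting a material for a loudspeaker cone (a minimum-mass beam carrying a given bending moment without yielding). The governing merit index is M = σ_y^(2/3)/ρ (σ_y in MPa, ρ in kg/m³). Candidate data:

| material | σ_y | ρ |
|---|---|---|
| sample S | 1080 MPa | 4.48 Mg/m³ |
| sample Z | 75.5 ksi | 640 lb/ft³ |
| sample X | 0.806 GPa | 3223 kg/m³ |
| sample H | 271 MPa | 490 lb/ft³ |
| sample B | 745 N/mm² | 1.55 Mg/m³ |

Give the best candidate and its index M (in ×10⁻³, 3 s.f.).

sample B, M = 53.0×10⁻³

Normalizing units and computing the index:
  sample S: σ_y = 1080 MPa, ρ = 4480 kg/m³
  sample Z: σ_y = 520.6 MPa, ρ = 10250 kg/m³
  sample X: σ_y = 806.0 MPa, ρ = 3223 kg/m³
  sample H: σ_y = 271.0 MPa, ρ = 7849 kg/m³
  sample B: σ_y = 745.0 MPa, ρ = 1550 kg/m³
  sample B: M = 53.0×10⁻³
  sample X: M = 26.9×10⁻³
  sample S: M = 23.5×10⁻³
  sample Z: M = 6.31×10⁻³
  sample H: M = 5.34×10⁻³
Highest index: sample B.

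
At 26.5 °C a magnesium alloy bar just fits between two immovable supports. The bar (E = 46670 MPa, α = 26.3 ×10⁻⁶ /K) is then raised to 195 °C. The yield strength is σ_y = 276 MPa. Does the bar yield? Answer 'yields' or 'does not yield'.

does not yield

E = 46670 MPa = 46.67 GPa.
ΔT = 168.5 K. Constrained thermal stress σ = E·α·ΔT = 46.67×10³ MPa × 26.3×10⁻⁶ × 168.5 = 207 MPa (compressive).
Compare to σ_y = 276 MPa: σ < σ_y, so it does not yield.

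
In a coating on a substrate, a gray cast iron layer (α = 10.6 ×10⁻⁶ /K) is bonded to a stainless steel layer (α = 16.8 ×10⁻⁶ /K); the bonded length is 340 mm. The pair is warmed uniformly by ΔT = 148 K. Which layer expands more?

α(gray cast iron) = 10.6×10⁻⁶/K vs α(stainless steel) = 16.8×10⁻⁶/K.
Higher α expands more for the same ΔT: stainless steel.

stainless steel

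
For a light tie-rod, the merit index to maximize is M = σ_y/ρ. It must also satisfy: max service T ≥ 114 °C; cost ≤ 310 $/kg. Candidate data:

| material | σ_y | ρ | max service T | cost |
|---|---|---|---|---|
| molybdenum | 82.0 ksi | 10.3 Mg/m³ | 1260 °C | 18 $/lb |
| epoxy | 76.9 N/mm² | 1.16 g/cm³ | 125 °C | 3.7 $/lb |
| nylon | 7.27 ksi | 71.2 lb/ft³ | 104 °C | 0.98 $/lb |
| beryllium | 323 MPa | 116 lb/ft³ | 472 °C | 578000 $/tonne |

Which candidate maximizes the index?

epoxy

Screen on constraints: max service T ≥ 114 °C; cost ≤ 310 $/kg. Survivors: molybdenum, epoxy.
Normalizing units and computing the index:
  molybdenum: σ_y = 565.4 MPa, ρ = 10300 kg/m³
  epoxy: σ_y = 76.90 MPa, ρ = 1160 kg/m³
  epoxy: M = 66.3 kN·m/kg
  molybdenum: M = 54.9 kN·m/kg
Epoxy has the largest M.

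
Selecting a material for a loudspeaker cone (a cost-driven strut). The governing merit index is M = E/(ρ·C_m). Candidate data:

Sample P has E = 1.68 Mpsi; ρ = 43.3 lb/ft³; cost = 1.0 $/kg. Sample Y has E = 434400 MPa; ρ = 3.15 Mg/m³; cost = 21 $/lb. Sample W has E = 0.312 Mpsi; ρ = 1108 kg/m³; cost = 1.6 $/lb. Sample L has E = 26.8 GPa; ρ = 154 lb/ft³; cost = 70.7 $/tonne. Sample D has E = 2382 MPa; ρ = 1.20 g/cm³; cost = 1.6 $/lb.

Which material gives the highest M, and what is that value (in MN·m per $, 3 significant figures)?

sample L, M = 154 MN·m per $

Putting every candidate on a common basis:
  sample P: E = 11.58 GPa, ρ = 693.6 kg/m³, cost = 1.000 $/kg
  sample Y: E = 434.4 GPa, ρ = 3150 kg/m³, cost = 46.30 $/kg
  sample W: E = 2.151 GPa, ρ = 1108 kg/m³, cost = 3.527 $/kg
  sample L: E = 26.80 GPa, ρ = 2467 kg/m³, cost = 0.07070 $/kg
  sample D: E = 2.382 GPa, ρ = 1200 kg/m³, cost = 3.527 $/kg
  sample L: M = 154 MN·m per $
  sample P: M = 16.7 MN·m per $
  sample Y: M = 2.98 MN·m per $
  sample D: M = 0.563 MN·m per $
  sample W: M = 0.550 MN·m per $
The maximum is for sample L.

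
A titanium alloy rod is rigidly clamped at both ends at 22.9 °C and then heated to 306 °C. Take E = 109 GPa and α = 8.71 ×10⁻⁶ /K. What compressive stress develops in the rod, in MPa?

ΔT = 283.1 K. Constrained thermal stress σ = E·α·ΔT = 109.0×10³ MPa × 8.71×10⁻⁶ × 283.1 = 269 MPa (compressive).

269 MPa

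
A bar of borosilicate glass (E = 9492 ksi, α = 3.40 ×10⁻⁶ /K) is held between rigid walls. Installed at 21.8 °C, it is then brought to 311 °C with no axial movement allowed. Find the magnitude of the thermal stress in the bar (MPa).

E = 9492 ksi = 65.45 GPa.
ΔT = 289.2 K. Constrained thermal stress σ = E·α·ΔT = 65.45×10³ MPa × 3.40×10⁻⁶ × 289.2 = 64.4 MPa (compressive).

64.4 MPa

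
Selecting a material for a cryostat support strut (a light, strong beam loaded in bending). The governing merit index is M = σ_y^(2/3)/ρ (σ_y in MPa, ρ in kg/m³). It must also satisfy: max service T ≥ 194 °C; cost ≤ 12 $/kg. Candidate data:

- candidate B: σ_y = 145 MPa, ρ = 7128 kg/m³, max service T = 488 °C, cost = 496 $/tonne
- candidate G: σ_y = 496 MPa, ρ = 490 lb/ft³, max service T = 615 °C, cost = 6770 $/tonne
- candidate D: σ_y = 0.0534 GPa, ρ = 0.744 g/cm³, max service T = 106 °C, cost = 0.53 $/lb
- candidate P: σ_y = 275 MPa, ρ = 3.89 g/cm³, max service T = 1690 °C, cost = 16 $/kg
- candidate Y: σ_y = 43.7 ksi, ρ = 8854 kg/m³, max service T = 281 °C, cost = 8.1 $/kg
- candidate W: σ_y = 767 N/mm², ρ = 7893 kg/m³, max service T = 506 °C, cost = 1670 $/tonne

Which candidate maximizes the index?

candidate W

Screen on constraints: max service T ≥ 194 °C; cost ≤ 12 $/kg. Survivors: candidate B, candidate G, candidate Y, candidate W.
In SI units:
  candidate B: σ_y = 145.0 MPa, ρ = 7128 kg/m³
  candidate G: σ_y = 496.0 MPa, ρ = 7849 kg/m³
  candidate Y: σ_y = 301.3 MPa, ρ = 8854 kg/m³
  candidate W: σ_y = 767.0 MPa, ρ = 7893 kg/m³
  candidate W: M = 10.6×10⁻³
  candidate G: M = 7.98×10⁻³
  candidate Y: M = 5.08×10⁻³
  candidate B: M = 3.87×10⁻³
Candidate W ranks first.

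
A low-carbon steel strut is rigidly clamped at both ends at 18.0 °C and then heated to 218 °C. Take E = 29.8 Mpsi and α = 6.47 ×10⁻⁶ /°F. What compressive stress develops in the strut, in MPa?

479 MPa

E = 29.8 Mpsi = 205.5 GPa.
α = 6.47×10⁻⁶/°F × 9/5 = 11.6×10⁻⁶/K.
ΔT = 200.0 K. Constrained thermal stress σ = E·α·ΔT = 205.5×10³ MPa × 11.6×10⁻⁶ × 200.0 = 479 MPa (compressive).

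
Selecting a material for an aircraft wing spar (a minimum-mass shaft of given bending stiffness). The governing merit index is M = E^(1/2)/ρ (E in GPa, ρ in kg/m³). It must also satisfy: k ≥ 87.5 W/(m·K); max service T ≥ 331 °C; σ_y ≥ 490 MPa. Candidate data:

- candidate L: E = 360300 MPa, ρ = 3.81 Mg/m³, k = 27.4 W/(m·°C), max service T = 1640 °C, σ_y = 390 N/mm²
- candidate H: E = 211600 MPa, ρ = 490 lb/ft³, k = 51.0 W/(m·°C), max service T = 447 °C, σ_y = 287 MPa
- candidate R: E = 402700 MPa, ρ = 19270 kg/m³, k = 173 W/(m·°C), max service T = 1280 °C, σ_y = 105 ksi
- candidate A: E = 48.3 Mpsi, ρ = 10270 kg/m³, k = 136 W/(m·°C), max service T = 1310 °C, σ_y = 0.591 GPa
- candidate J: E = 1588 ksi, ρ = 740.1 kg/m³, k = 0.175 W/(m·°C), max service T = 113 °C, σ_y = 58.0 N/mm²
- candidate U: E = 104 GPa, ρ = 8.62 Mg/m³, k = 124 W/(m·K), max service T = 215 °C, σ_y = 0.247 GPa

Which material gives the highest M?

Screen on constraints: k ≥ 87.5 W/(m·K); max service T ≥ 331 °C; σ_y ≥ 490 MPa. Survivors: candidate R, candidate A.
Putting every candidate on a common basis:
  candidate R: E = 402.7 GPa, ρ = 19270 kg/m³
  candidate A: E = 333.0 GPa, ρ = 10270 kg/m³
  candidate A: M = 1.78×10⁻³
  candidate R: M = 1.04×10⁻³
Candidate A has the largest M.

candidate A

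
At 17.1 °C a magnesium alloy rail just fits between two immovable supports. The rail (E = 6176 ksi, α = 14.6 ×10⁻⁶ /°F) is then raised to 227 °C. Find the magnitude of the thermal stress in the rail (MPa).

E = 6176 ksi = 42.58 GPa.
α = 14.6×10⁻⁶/°F × 9/5 = 26.3×10⁻⁶/K.
ΔT = 209.9 K. Constrained thermal stress σ = E·α·ΔT = 42.58×10³ MPa × 26.3×10⁻⁶ × 209.9 = 235 MPa (compressive).

235 MPa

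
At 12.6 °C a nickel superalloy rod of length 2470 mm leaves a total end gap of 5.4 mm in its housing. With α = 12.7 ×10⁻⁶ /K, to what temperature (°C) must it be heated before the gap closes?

α·L₀·ΔT = 5.4 mm ⇒ ΔT = 5.4 / (12.7×10⁻⁶ × 2470.0) = 172.1 K.
T = 12.6 + 172.1 = 184.7 °C.

185 °C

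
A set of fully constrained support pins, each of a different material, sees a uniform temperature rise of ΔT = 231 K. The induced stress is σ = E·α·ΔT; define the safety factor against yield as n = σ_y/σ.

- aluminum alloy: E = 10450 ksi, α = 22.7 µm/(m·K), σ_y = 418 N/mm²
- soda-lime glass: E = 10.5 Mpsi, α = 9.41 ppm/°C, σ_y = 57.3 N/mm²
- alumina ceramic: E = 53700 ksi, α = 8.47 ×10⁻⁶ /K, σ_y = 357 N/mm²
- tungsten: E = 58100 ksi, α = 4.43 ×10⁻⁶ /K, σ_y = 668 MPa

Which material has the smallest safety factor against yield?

soda-lime glass

Converting E to GPa, α to ×10⁻⁶/K, σ_y to MPa, then σ and n for each:
  aluminum alloy: E = 72.05, α = 22.7, σ_y = 418.0 → σ = 378 MPa, n = 1.11
  soda-lime glass: E = 72.39, α = 9.41, σ_y = 57.30 → σ = 157 MPa, n = 0.364
  alumina ceramic: E = 370.2, α = 8.47, σ_y = 357.0 → σ = 724 MPa, n = 0.493
  tungsten: E = 400.6, α = 4.43, σ_y = 668.0 → σ = 410 MPa, n = 1.63
Smallest n: soda-lime glass with n = 0.364.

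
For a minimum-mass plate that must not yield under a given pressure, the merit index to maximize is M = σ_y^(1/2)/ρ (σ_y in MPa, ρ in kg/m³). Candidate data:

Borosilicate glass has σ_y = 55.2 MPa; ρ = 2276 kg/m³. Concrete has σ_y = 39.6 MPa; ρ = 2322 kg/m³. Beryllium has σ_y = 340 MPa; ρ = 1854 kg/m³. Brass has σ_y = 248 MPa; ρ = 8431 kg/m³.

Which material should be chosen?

Evaluate M for each candidate:
  beryllium: M = 9.95×10⁻³
  borosilicate glass: M = 3.26×10⁻³
  concrete: M = 2.71×10⁻³
  brass: M = 1.87×10⁻³
Beryllium has the largest M.

beryllium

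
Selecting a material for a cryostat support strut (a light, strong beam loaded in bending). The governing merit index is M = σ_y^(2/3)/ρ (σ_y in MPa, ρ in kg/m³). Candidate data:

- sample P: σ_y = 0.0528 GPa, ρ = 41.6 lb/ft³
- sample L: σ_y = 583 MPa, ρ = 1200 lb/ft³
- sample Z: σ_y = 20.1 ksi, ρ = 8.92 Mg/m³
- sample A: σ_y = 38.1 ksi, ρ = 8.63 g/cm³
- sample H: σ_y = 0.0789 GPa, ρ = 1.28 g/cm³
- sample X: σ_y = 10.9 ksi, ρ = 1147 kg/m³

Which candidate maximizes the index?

sample P

Normalizing units and computing the index:
  sample P: σ_y = 52.80 MPa, ρ = 666.4 kg/m³
  sample L: σ_y = 583.0 MPa, ρ = 19220 kg/m³
  sample Z: σ_y = 138.6 MPa, ρ = 8920 kg/m³
  sample A: σ_y = 262.7 MPa, ρ = 8630 kg/m³
  sample H: σ_y = 78.90 MPa, ρ = 1280 kg/m³
  sample X: σ_y = 75.15 MPa, ρ = 1147 kg/m³
  sample P: M = 21.1×10⁻³
  sample X: M = 15.5×10⁻³
  sample H: M = 14.4×10⁻³
  sample A: M = 4.75×10⁻³
  sample L: M = 3.63×10⁻³
  sample Z: M = 3.00×10⁻³
The maximum is for sample P.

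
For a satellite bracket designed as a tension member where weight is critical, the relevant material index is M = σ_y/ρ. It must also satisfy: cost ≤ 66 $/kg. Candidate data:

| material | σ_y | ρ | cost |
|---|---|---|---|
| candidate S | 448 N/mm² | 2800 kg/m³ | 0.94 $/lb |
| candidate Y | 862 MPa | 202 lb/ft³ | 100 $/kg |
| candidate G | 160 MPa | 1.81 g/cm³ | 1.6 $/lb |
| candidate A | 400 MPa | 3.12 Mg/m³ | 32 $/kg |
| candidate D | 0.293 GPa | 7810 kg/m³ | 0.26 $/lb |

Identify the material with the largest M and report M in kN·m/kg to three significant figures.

candidate S, M = 160 kN·m/kg

Screen on constraints: cost ≤ 66 $/kg. Survivors: candidate S, candidate G, candidate A, candidate D.
Normalizing units and computing the index:
  candidate S: σ_y = 448.0 MPa, ρ = 2800 kg/m³
  candidate G: σ_y = 160.0 MPa, ρ = 1810 kg/m³
  candidate A: σ_y = 400.0 MPa, ρ = 3120 kg/m³
  candidate D: σ_y = 293.0 MPa, ρ = 7810 kg/m³
  candidate S: M = 160 kN·m/kg
  candidate A: M = 128 kN·m/kg
  candidate G: M = 88.4 kN·m/kg
  candidate D: M = 37.5 kN·m/kg
The maximum is for candidate S.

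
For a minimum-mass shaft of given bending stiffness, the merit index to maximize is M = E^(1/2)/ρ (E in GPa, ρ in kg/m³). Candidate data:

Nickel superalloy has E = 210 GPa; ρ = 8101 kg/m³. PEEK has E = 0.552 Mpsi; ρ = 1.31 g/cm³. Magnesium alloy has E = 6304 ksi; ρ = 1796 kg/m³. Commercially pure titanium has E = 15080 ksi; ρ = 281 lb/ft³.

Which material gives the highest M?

magnesium alloy

Normalizing units and computing the index:
  nickel superalloy: E = 210.0 GPa, ρ = 8101 kg/m³
  PEEK: E = 3.806 GPa, ρ = 1310 kg/m³
  magnesium alloy: E = 43.46 GPa, ρ = 1796 kg/m³
  commercially pure titanium: E = 104.0 GPa, ρ = 4501 kg/m³
  magnesium alloy: M = 3.67×10⁻³
  commercially pure titanium: M = 2.27×10⁻³
  nickel superalloy: M = 1.79×10⁻³
  PEEK: M = 1.49×10⁻³
The maximum is for magnesium alloy.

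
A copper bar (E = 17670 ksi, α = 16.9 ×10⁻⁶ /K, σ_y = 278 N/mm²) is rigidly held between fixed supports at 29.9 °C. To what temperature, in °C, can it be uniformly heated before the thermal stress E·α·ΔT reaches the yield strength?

E = 17670 ksi = 121.8 GPa.
σ_y = 278 N/mm² = 278.0 MPa.
E·α·ΔT = 278.0 MPa ⇒ ΔT = 278.0 / (121.8×10³ × 16.9×10⁻⁶) = 135.0 K.
T = 29.9 + 135.0 = 164.9 °C.

165 °C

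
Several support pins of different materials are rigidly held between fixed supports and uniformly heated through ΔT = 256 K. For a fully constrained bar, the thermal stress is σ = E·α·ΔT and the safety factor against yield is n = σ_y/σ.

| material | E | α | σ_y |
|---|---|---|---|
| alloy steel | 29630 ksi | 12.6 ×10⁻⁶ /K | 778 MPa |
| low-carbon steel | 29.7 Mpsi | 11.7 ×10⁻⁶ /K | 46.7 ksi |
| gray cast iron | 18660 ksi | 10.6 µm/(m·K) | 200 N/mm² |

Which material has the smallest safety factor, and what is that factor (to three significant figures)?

low-carbon steel, n = 0.525

In consistent units (E in GPa, α in ×10⁻⁶/K, σ_y in MPa):
  alloy steel: E = 204.3, α = 12.6, σ_y = 778.0 → σ = 659 MPa, n = 1.18
  low-carbon steel: E = 204.8, α = 11.7, σ_y = 322.0 → σ = 613 MPa, n = 0.525
  gray cast iron: E = 128.7, α = 10.6, σ_y = 200.0 → σ = 349 MPa, n = 0.573
The minimum is low-carbon steel at n = 0.525.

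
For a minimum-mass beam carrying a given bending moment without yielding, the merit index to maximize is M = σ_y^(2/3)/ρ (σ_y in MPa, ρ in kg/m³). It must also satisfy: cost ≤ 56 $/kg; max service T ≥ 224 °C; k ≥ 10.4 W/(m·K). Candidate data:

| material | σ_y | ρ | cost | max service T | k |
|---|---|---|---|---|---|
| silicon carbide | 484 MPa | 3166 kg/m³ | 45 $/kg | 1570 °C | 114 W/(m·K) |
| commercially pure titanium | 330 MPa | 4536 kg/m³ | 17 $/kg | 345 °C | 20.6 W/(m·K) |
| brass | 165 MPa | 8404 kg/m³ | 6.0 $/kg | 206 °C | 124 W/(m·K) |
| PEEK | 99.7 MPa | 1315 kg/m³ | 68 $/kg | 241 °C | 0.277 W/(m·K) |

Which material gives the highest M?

Screen on constraints: cost ≤ 56 $/kg; max service T ≥ 224 °C; k ≥ 10.4 W/(m·K). Survivors: silicon carbide, commercially pure titanium.
Evaluate M for each candidate:
  silicon carbide: M = 19.5×10⁻³
  commercially pure titanium: M = 10.5×10⁻³
Highest index: silicon carbide.

silicon carbide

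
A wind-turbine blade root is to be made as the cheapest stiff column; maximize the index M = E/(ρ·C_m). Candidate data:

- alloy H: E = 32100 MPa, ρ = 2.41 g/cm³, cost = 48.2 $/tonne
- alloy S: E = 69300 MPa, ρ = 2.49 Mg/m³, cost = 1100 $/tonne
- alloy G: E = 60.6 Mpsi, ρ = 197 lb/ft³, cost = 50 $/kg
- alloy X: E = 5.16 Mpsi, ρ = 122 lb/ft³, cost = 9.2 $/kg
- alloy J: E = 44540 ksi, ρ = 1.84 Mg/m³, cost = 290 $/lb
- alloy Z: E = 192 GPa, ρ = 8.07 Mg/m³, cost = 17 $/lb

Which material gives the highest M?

alloy H

Putting every candidate on a common basis:
  alloy H: E = 32.10 GPa, ρ = 2410 kg/m³, cost = 0.04820 $/kg
  alloy S: E = 69.30 GPa, ρ = 2490 kg/m³, cost = 1.100 $/kg
  alloy G: E = 417.8 GPa, ρ = 3156 kg/m³, cost = 50.00 $/kg
  alloy X: E = 35.58 GPa, ρ = 1954 kg/m³, cost = 9.200 $/kg
  alloy J: E = 307.1 GPa, ρ = 1840 kg/m³, cost = 639.3 $/kg
  alloy Z: E = 192.0 GPa, ρ = 8070 kg/m³, cost = 37.48 $/kg
  alloy H: M = 276 MN·m per $
  alloy S: M = 25.3 MN·m per $
  alloy G: M = 2.65 MN·m per $
  alloy X: M = 1.98 MN·m per $
  alloy Z: M = 0.635 MN·m per $
  alloy J: M = 0.261 MN·m per $
Alloy H has the largest M.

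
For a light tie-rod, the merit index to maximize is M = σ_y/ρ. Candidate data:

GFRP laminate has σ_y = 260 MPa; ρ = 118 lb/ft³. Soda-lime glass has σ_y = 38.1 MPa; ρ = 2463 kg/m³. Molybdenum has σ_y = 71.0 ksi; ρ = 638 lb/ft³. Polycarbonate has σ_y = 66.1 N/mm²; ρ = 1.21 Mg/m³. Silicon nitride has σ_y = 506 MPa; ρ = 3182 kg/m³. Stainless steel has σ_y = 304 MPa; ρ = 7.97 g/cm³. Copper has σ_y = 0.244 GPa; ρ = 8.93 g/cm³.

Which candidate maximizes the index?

silicon nitride

In SI units:
  GFRP laminate: σ_y = 260.0 MPa, ρ = 1890 kg/m³
  soda-lime glass: σ_y = 38.10 MPa, ρ = 2463 kg/m³
  molybdenum: σ_y = 489.5 MPa, ρ = 10220 kg/m³
  polycarbonate: σ_y = 66.10 MPa, ρ = 1210 kg/m³
  silicon nitride: σ_y = 506.0 MPa, ρ = 3182 kg/m³
  stainless steel: σ_y = 304.0 MPa, ρ = 7970 kg/m³
  copper: σ_y = 244.0 MPa, ρ = 8930 kg/m³
  silicon nitride: M = 159 kN·m/kg
  GFRP laminate: M = 138 kN·m/kg
  polycarbonate: M = 54.6 kN·m/kg
  molybdenum: M = 47.9 kN·m/kg
  stainless steel: M = 38.1 kN·m/kg
  copper: M = 27.3 kN·m/kg
  soda-lime glass: M = 15.5 kN·m/kg
Silicon nitride ranks first.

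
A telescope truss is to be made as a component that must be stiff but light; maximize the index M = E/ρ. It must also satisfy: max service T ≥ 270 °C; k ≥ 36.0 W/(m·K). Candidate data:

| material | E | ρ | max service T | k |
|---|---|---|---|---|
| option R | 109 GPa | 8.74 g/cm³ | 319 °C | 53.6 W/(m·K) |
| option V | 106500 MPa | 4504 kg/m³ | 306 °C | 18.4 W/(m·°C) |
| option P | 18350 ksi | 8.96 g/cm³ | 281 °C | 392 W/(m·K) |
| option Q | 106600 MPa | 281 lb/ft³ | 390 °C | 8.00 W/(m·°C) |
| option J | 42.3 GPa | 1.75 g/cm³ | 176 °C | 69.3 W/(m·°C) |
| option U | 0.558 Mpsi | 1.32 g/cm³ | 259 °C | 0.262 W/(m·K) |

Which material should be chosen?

option P

Screen on constraints: max service T ≥ 270 °C; k ≥ 36.0 W/(m·K). Survivors: option R, option P.
Normalizing units and computing the index:
  option R: E = 109.0 GPa, ρ = 8740 kg/m³
  option P: E = 126.5 GPa, ρ = 8960 kg/m³
  option P: M = 14.1 MN·m/kg
  option R: M = 12.5 MN·m/kg
Option P has the largest M.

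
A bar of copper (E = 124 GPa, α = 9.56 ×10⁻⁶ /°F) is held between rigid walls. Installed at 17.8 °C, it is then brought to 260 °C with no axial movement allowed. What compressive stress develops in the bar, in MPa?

517 MPa

α = 9.56×10⁻⁶/°F × 9/5 = 17.2×10⁻⁶/K.
ΔT = 242.2 K. Constrained thermal stress σ = E·α·ΔT = 124.0×10³ MPa × 17.2×10⁻⁶ × 242.2 = 517 MPa (compressive).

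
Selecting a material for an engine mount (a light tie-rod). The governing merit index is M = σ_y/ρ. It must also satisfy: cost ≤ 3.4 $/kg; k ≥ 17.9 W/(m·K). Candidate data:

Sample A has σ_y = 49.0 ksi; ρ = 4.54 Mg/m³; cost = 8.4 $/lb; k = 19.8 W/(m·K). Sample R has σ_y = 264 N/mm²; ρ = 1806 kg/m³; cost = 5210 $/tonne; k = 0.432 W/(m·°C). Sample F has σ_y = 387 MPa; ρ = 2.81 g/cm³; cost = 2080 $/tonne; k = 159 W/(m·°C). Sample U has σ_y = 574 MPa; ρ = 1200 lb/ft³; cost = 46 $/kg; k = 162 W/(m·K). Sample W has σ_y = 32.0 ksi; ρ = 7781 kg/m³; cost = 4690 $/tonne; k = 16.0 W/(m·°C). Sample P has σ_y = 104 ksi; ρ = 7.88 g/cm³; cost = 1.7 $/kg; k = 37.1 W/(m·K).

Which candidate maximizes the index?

Screen on constraints: cost ≤ 3.4 $/kg; k ≥ 17.9 W/(m·K). Survivors: sample F, sample P.
In SI units:
  sample F: σ_y = 387.0 MPa, ρ = 2810 kg/m³
  sample P: σ_y = 717.1 MPa, ρ = 7880 kg/m³
  sample F: M = 138 kN·m/kg
  sample P: M = 91.0 kN·m/kg
The maximum is for sample F.

sample F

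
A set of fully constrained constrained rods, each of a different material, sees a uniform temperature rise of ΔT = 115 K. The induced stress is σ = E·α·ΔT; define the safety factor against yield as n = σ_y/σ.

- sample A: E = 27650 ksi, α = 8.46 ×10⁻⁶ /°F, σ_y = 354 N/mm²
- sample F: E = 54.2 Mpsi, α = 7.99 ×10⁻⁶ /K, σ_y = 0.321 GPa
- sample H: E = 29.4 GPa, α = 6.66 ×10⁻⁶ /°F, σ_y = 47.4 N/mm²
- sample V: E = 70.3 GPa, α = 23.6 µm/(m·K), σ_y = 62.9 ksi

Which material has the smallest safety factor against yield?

Per material, after unit conversion:
  sample A: E = 190.6, α = 15.2, σ_y = 354.0 → σ = 334 MPa, n = 1.06
  sample F: E = 373.7, α = 7.99, σ_y = 321.0 → σ = 343 MPa, n = 0.935
  sample H: E = 29.40, α = 12.0, σ_y = 47.40 → σ = 40.5 MPa, n = 1.17
  sample V: E = 70.30, α = 23.6, σ_y = 433.7 → σ = 191 MPa, n = 2.27
Smallest n: sample F with n = 0.935.

sample F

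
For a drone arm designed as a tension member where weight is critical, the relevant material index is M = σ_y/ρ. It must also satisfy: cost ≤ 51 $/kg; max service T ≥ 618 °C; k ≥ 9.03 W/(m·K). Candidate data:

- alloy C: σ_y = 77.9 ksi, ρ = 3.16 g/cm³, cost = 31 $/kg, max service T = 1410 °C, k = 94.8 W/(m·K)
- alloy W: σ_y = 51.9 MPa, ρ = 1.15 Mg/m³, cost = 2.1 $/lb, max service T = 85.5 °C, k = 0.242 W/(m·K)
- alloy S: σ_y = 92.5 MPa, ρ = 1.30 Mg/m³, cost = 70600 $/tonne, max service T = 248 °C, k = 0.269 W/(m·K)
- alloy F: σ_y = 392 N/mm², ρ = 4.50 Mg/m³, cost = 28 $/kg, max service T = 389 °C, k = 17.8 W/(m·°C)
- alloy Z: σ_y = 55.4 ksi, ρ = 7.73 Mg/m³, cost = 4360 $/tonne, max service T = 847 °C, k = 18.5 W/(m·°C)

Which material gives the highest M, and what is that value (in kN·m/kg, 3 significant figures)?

alloy C, M = 170 kN·m/kg

Screen on constraints: cost ≤ 51 $/kg; max service T ≥ 618 °C; k ≥ 9.03 W/(m·K). Survivors: alloy C, alloy Z.
Convert each candidate to consistent units, then evaluate M:
  alloy C: σ_y = 537.1 MPa, ρ = 3160 kg/m³
  alloy Z: σ_y = 382.0 MPa, ρ = 7730 kg/m³
  alloy C: M = 170 kN·m/kg
  alloy Z: M = 49.4 kN·m/kg
Alloy C ranks first.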